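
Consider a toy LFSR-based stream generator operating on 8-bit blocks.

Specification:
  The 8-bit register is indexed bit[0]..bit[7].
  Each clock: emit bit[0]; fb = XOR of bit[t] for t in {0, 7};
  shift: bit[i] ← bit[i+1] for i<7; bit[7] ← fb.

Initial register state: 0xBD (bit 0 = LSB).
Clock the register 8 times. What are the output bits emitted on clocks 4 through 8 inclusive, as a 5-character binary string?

11101

reg_0 = 0xBD
clock 1: out=1, reg = 0x5E
clock 2: out=0, reg = 0x2F
clock 3: out=1, reg = 0x97
clock 4: out=1, reg = 0x4B
clock 5: out=1, reg = 0xA5
clock 6: out=1, reg = 0x52
clock 7: out=0, reg = 0x29
clock 8: out=1, reg = 0x94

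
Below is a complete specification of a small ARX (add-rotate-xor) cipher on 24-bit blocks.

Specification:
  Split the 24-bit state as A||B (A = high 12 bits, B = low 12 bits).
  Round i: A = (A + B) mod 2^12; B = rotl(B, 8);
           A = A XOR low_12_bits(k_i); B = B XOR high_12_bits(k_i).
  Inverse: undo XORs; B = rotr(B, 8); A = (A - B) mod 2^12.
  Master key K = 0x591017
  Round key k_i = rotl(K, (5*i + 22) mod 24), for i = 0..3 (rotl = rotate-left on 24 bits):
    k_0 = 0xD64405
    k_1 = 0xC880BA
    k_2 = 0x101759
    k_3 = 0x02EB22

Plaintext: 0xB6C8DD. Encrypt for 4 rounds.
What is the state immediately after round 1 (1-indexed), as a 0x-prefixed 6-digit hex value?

0x04C0E9

s_0 = plaintext = 0xB6C8DD
s_1 = Round(s_0, k_0) = 0x04C0E9
s_2 = Round(s_1, k_1) = 0x18F586
s_3 = Round(s_2, k_2) = 0x04C759
s_4 = Round(s_3, k_3) = 0xC8795B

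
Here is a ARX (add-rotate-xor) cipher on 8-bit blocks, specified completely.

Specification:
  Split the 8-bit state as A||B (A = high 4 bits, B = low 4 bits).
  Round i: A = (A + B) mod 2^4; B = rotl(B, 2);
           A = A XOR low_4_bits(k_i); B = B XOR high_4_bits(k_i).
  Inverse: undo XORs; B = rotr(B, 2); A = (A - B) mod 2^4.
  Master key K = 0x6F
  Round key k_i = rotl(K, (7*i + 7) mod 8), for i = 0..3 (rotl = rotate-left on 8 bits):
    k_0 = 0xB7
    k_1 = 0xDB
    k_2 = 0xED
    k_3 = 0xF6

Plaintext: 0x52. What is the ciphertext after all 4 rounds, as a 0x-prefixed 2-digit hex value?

0x85

s_0 = plaintext = 0x52
s_1 = Round(s_0, k_0) = 0x03
s_2 = Round(s_1, k_1) = 0x81
s_3 = Round(s_2, k_2) = 0x4A
s_4 = Round(s_3, k_3) = 0x85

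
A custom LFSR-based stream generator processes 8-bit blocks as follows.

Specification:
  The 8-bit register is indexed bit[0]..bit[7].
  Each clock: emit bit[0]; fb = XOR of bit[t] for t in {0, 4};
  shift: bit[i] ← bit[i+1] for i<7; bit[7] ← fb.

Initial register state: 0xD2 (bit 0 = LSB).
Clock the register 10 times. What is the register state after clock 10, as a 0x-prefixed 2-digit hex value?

reg_0 = 0xD2
clock 1: out=0, reg = 0xE9
clock 2: out=1, reg = 0xF4
clock 3: out=0, reg = 0xFA
clock 4: out=0, reg = 0xFD
clock 5: out=1, reg = 0x7E
clock 6: out=0, reg = 0xBF
clock 7: out=1, reg = 0x5F
clock 8: out=1, reg = 0x2F
clock 9: out=1, reg = 0x97
clock 10: out=1, reg = 0x4B

0x4B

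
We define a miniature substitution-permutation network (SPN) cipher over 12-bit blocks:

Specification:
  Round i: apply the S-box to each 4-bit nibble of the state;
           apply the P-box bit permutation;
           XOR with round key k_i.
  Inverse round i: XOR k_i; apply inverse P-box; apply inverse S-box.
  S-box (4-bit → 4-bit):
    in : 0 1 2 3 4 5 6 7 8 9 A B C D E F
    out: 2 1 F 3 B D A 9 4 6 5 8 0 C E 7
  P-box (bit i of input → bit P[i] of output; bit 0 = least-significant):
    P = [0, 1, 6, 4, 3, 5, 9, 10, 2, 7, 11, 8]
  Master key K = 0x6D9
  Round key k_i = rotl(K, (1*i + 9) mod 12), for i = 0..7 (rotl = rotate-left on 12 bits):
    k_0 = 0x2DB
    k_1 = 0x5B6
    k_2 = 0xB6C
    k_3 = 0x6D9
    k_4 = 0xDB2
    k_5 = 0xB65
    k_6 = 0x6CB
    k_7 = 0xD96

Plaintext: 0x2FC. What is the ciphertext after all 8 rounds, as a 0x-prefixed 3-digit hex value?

s_0 = plaintext = 0x2FC
s_1 = Round(s_0, k_0) = 0x977
s_2 = Round(s_1, k_1) = 0x92F
s_3 = Round(s_2, k_2) = 0x587
s_4 = Round(s_3, k_3) = 0xDCC
s_5 = Round(s_4, k_4) = 0x4B2
s_6 = Round(s_5, k_5) = 0xEB2
s_7 = Round(s_6, k_6) = 0xB18
s_8 = Round(s_7, k_7) = 0xCDE

0xCDE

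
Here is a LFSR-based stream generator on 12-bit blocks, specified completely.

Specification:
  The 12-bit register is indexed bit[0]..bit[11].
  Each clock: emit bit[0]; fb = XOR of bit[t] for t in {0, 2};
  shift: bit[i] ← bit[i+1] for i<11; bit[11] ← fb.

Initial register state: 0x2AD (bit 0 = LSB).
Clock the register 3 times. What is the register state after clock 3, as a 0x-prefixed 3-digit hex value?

reg_0 = 0x2AD
clock 1: out=1, reg = 0x156
clock 2: out=0, reg = 0x8AB
clock 3: out=1, reg = 0xC55

0xC55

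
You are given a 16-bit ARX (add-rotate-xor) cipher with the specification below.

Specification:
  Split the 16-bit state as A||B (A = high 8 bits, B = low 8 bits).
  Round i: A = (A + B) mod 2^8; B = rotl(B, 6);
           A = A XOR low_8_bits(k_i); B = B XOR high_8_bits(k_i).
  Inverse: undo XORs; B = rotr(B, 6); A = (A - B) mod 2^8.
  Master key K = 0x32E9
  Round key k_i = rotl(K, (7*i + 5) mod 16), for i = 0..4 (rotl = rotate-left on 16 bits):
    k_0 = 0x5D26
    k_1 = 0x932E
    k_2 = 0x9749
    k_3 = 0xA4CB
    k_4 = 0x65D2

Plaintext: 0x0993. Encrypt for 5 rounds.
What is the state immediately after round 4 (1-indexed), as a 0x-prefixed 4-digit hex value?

0x309E

s_0 = plaintext = 0x0993
s_1 = Round(s_0, k_0) = 0xBAB9
s_2 = Round(s_1, k_1) = 0x5DFD
s_3 = Round(s_2, k_2) = 0x13E8
s_4 = Round(s_3, k_3) = 0x309E
s_5 = Round(s_4, k_4) = 0x1CC2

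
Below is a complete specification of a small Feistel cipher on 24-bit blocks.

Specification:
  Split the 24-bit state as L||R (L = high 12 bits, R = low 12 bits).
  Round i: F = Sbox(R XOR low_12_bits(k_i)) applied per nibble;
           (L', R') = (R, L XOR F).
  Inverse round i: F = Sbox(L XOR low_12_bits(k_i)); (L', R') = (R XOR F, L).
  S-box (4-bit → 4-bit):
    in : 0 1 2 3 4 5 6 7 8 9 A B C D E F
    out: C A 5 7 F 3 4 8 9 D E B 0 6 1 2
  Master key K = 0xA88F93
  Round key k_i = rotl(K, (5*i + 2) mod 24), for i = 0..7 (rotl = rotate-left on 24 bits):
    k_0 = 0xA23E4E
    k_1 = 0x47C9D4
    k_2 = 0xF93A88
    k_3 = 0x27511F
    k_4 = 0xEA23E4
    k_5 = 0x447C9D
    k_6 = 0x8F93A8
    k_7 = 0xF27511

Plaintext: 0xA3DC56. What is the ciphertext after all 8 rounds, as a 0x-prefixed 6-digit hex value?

0x776842

s_0 = plaintext = 0xA3DC56
s_1 = Round(s_0, k_0) = 0xC56F94
s_2 = Round(s_1, k_1) = 0xF948AA
s_3 = Round(s_2, k_2) = 0x8AAAC1
s_4 = Round(s_3, k_3) = 0xAC13CB
s_5 = Round(s_4, k_4) = 0x3CB693
s_6 = Round(s_5, k_5) = 0x693D0A
s_7 = Round(s_6, k_6) = 0xD0A776
s_8 = Round(s_7, k_7) = 0x776842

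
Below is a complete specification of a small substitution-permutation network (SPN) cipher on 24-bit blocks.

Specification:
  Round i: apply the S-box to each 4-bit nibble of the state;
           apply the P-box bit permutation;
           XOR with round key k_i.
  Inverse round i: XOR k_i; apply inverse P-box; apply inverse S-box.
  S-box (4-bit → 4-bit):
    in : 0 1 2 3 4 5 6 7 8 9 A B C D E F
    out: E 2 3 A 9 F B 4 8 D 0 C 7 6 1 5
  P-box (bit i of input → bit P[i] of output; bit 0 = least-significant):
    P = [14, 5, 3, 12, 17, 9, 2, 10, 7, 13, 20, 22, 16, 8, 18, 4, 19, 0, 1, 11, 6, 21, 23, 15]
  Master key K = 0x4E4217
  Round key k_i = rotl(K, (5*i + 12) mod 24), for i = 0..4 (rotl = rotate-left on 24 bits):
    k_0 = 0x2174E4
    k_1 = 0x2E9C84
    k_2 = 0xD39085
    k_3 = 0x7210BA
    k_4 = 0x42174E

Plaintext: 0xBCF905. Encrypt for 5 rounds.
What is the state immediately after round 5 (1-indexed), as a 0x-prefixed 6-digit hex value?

s_0 = plaintext = 0xBCF905
s_1 = Round(s_0, k_0) = 0xFCA24B
s_2 = Round(s_1, k_1) = 0xA4A84F
s_3 = Round(s_2, k_2) = 0x99DC8D
s_4 = Round(s_3, k_3) = 0xEEBD50
s_5 = Round(s_4, k_4) = 0x5C2132

0x5C2132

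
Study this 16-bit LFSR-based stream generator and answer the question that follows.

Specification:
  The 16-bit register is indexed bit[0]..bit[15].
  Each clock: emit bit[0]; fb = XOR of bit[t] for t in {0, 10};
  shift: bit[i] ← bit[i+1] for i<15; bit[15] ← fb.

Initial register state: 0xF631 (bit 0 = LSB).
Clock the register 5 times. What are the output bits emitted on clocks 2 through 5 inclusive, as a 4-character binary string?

reg_0 = 0xF631
clock 1: out=1, reg = 0x7B18
clock 2: out=0, reg = 0x3D8C
clock 3: out=0, reg = 0x9EC6
clock 4: out=0, reg = 0xCF63
clock 5: out=1, reg = 0x67B1

0001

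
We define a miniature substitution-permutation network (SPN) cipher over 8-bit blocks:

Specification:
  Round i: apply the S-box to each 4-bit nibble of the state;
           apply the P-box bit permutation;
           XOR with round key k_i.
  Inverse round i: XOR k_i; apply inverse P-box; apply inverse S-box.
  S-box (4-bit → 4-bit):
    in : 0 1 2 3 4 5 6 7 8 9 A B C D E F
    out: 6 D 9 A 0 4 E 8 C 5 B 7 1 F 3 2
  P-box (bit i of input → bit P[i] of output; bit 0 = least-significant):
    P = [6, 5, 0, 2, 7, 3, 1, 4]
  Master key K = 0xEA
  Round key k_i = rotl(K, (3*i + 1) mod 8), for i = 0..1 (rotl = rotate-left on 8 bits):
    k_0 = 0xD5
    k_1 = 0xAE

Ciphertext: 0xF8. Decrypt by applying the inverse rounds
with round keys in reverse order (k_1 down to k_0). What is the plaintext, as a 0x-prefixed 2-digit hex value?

s_0 = ciphertext = 0xF8
s_1 = InvRound(s_0, k_1) = 0x82
s_2 = InvRound(s_1, k_0) = 0x81

0x81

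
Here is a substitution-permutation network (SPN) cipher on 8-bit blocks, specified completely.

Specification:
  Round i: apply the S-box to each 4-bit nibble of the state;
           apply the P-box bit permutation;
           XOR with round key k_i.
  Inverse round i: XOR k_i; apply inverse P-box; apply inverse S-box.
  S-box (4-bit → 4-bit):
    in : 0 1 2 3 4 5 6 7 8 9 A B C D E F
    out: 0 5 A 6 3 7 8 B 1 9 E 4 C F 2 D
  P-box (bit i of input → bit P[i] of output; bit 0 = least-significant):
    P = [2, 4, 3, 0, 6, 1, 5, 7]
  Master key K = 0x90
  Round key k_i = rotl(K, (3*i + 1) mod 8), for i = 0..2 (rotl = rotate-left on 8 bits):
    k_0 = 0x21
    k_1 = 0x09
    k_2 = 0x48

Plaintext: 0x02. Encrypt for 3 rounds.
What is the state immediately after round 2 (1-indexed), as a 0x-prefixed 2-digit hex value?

s_0 = plaintext = 0x02
s_1 = Round(s_0, k_0) = 0x30
s_2 = Round(s_1, k_1) = 0x2B
s_3 = Round(s_2, k_2) = 0xC2

0x2B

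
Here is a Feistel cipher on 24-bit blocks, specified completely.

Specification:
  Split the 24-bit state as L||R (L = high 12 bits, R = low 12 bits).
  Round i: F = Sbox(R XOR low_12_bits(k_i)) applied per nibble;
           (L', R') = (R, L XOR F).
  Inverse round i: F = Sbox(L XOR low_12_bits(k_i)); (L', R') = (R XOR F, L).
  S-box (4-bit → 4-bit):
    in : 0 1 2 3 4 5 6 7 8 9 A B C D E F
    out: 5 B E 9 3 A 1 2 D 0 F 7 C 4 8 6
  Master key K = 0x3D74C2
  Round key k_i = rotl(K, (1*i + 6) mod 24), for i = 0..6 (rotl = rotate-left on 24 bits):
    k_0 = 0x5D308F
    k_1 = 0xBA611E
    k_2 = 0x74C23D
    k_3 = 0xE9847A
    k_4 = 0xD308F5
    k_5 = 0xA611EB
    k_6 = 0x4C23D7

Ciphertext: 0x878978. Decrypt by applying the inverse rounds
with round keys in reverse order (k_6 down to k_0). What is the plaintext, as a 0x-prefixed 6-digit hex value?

0x85D95C

s_0 = ciphertext = 0x878978
s_1 = InvRound(s_0, k_6) = 0xE8E878
s_2 = InvRound(s_1, k_5) = 0xE62E8E
s_3 = InvRound(s_2, k_4) = 0xF8CE62
s_4 = InvRound(s_3, k_3) = 0x903F8C
s_5 = InvRound(s_4, k_2) = 0x814903
s_6 = InvRound(s_5, k_1) = 0x95C814
s_7 = InvRound(s_6, k_0) = 0x85D95C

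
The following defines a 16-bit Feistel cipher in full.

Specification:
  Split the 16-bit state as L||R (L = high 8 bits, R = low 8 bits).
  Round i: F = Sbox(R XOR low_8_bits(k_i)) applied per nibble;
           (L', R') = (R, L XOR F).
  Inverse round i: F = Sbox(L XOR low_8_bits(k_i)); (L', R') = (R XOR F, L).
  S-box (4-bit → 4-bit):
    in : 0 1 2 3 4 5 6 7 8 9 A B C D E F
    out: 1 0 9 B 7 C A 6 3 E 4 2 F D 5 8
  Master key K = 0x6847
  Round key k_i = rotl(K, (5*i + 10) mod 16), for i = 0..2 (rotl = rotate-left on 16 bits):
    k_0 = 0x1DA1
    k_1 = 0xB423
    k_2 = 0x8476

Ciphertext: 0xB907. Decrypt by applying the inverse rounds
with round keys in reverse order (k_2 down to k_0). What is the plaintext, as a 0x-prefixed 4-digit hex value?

s_0 = ciphertext = 0xB907
s_1 = InvRound(s_0, k_2) = 0xFFB9
s_2 = InvRound(s_1, k_1) = 0x66FF
s_3 = InvRound(s_2, k_0) = 0x0966

0x0966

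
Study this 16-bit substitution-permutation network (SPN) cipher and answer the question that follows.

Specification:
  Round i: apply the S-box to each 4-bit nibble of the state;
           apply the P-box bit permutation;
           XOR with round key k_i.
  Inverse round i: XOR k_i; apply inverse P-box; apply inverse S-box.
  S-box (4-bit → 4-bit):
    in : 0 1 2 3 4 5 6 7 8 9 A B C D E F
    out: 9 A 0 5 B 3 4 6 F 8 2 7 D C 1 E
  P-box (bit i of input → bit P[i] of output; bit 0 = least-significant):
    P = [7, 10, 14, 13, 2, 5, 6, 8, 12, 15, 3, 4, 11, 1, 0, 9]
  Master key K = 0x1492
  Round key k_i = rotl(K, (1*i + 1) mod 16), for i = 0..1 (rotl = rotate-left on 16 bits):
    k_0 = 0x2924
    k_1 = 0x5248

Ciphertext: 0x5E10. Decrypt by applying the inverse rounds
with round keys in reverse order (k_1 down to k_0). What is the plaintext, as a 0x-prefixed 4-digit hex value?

s_0 = ciphertext = 0x5E10
s_1 = InvRound(s_0, k_1) = 0xED6A
s_2 = InvRound(s_1, k_0) = 0xA737

0xA737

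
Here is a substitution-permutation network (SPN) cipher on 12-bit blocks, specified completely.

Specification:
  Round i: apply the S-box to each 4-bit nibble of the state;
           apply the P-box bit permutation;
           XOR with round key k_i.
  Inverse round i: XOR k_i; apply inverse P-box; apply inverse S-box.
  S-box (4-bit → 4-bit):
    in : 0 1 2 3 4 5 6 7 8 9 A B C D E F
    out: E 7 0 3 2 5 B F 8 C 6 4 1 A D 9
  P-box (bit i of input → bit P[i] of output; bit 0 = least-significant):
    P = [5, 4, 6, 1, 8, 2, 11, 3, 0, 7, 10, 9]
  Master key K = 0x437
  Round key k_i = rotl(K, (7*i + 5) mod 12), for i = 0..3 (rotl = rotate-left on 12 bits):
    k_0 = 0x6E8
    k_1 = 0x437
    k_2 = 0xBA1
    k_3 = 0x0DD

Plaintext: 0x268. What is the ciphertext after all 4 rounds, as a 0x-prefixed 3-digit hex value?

0x296

s_0 = plaintext = 0x268
s_1 = Round(s_0, k_0) = 0x7E6
s_2 = Round(s_1, k_1) = 0xB8C
s_3 = Round(s_2, k_2) = 0xF89
s_4 = Round(s_3, k_3) = 0x296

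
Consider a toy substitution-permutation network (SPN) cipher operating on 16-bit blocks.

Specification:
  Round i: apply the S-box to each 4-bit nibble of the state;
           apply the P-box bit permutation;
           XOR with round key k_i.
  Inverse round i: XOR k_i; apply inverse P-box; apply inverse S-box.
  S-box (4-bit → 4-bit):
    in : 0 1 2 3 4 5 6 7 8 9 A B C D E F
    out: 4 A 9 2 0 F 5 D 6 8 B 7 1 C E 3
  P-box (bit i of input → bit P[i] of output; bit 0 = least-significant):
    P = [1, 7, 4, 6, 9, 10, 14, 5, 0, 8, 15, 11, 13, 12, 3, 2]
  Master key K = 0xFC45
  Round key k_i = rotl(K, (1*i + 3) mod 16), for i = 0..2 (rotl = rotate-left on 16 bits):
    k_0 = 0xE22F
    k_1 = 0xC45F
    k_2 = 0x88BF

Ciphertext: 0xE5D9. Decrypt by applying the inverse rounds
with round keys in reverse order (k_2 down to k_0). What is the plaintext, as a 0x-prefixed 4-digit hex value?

0x154A

s_0 = ciphertext = 0xE5D9
s_1 = InvRound(s_0, k_2) = 0x21E2
s_2 = InvRound(s_1, k_1) = 0x7BE8
s_3 = InvRound(s_2, k_0) = 0x154A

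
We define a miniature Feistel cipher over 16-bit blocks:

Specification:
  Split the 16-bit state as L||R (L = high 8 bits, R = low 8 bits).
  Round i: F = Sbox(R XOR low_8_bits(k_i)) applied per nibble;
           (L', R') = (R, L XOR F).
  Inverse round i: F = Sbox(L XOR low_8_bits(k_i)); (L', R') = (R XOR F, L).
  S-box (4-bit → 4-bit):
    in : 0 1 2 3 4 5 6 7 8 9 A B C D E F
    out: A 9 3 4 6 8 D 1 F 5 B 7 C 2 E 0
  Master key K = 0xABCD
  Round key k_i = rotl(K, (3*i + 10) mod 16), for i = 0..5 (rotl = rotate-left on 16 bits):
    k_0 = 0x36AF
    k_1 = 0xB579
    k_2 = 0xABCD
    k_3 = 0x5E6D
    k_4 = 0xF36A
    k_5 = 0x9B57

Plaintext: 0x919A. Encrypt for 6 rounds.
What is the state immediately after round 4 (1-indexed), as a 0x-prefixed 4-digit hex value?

s_0 = plaintext = 0x919A
s_1 = Round(s_0, k_0) = 0x9AD9
s_2 = Round(s_1, k_1) = 0xD920
s_3 = Round(s_2, k_2) = 0x203B
s_4 = Round(s_3, k_3) = 0x3BAD
s_5 = Round(s_4, k_4) = 0xADFA
s_6 = Round(s_5, k_5) = 0xFA1F

0x3BAD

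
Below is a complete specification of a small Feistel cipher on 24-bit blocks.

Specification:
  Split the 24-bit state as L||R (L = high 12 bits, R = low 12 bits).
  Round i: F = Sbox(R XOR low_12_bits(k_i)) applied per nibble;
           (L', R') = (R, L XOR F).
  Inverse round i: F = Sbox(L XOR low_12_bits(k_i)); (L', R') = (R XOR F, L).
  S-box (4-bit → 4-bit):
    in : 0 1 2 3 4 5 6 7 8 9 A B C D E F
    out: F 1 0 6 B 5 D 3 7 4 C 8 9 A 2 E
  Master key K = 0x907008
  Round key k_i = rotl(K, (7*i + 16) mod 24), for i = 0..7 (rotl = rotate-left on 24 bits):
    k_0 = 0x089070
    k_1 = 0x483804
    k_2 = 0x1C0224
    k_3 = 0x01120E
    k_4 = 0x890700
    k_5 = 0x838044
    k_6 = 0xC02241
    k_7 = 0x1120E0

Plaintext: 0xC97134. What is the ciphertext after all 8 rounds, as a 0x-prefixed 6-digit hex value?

0xE77B19

s_0 = plaintext = 0xC97134
s_1 = Round(s_0, k_0) = 0x134D2C
s_2 = Round(s_1, k_1) = 0xD2C433
s_3 = Round(s_2, k_2) = 0x43303F
s_4 = Round(s_3, k_3) = 0x03F452
s_5 = Round(s_4, k_4) = 0x45266F
s_6 = Round(s_5, k_5) = 0x66F95A
s_7 = Round(s_6, k_6) = 0x95AE77
s_8 = Round(s_7, k_7) = 0xE77B19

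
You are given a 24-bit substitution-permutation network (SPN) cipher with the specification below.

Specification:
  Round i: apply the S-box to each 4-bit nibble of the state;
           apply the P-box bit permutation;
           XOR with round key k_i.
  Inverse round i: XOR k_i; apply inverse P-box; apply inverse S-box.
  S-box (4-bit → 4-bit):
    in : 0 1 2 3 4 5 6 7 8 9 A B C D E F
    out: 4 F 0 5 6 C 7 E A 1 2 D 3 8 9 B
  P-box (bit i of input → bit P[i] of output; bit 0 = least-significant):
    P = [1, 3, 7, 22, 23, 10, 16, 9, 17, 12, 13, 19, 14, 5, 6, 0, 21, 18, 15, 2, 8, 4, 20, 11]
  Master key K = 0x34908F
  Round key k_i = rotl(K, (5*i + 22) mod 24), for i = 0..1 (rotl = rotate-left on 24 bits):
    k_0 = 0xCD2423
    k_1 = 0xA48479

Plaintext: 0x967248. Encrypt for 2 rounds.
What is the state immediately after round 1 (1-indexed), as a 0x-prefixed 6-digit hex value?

0xA8A14A

s_0 = plaintext = 0x967248
s_1 = Round(s_0, k_0) = 0xA8A14A
s_2 = Round(s_1, k_1) = 0xABB045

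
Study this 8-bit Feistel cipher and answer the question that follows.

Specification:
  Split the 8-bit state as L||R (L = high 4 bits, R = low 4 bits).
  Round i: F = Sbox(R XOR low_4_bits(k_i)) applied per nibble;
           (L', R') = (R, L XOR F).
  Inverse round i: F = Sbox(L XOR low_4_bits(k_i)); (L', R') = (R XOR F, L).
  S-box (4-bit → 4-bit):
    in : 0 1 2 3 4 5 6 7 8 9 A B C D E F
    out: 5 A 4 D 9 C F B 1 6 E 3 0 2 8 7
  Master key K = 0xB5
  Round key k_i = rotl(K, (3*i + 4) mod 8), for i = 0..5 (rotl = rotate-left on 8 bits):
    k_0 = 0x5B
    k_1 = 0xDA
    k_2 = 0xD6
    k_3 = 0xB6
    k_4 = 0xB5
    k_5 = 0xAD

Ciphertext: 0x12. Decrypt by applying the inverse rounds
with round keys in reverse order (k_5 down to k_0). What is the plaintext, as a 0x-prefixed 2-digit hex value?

s_0 = ciphertext = 0x12
s_1 = InvRound(s_0, k_5) = 0x21
s_2 = InvRound(s_1, k_4) = 0xA2
s_3 = InvRound(s_2, k_3) = 0x2A
s_4 = InvRound(s_3, k_2) = 0x32
s_5 = InvRound(s_4, k_1) = 0x43
s_6 = InvRound(s_5, k_0) = 0x44

0x44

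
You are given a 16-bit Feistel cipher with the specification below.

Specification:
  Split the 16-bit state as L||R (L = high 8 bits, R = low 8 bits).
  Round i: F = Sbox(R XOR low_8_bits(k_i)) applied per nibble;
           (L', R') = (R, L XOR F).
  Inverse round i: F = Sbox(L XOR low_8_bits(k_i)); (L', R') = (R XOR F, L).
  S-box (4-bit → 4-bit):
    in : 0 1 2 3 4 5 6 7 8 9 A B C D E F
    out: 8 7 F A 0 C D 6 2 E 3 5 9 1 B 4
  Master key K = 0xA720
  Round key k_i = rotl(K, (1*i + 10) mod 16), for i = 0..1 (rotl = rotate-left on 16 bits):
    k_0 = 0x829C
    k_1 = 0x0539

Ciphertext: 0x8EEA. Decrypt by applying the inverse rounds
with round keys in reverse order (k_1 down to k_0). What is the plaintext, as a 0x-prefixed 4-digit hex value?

s_0 = ciphertext = 0x8EEA
s_1 = InvRound(s_0, k_1) = 0xBC8E
s_2 = InvRound(s_1, k_0) = 0x76BC

0x76BC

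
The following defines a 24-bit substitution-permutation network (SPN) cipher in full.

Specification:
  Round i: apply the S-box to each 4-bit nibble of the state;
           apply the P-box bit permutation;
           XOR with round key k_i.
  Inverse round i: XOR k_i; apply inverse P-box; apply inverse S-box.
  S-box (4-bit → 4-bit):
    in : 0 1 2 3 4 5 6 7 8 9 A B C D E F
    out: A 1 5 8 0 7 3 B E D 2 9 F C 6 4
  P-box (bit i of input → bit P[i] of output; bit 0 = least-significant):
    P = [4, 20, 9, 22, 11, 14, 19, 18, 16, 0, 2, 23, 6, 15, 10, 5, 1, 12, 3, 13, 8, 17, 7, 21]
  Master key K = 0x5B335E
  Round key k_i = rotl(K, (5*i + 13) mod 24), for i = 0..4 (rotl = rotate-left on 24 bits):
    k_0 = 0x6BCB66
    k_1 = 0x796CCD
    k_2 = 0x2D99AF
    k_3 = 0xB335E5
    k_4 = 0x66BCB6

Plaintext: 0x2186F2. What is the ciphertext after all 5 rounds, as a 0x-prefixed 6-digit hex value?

0x5CE381

s_0 = plaintext = 0x2186F2
s_1 = Round(s_0, k_0) = 0x624CD5
s_2 = Round(s_1, k_1) = 0xE66FD2
s_3 = Round(s_2, k_2) = 0x230B79
s_4 = Round(s_3, k_3) = 0x76DE55
s_5 = Round(s_4, k_4) = 0x5CE381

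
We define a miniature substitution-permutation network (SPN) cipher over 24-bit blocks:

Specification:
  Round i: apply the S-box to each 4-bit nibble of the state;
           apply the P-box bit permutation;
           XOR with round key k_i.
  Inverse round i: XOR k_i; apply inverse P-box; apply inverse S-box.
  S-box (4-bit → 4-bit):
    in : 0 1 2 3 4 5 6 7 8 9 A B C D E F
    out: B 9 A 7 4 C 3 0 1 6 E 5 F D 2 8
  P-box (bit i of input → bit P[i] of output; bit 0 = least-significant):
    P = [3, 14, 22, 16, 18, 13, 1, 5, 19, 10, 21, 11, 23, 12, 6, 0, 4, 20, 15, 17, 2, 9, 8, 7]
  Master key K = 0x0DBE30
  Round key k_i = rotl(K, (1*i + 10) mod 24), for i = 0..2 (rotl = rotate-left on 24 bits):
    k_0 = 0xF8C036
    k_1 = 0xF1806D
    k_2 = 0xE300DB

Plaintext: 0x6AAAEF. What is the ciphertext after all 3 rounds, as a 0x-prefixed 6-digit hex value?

0xE001A7

s_0 = plaintext = 0x6AAAEF
s_1 = Round(s_0, k_0) = 0xCB7E73
s_2 = Round(s_1, k_1) = 0xB147F1
s_3 = Round(s_2, k_2) = 0xE001A7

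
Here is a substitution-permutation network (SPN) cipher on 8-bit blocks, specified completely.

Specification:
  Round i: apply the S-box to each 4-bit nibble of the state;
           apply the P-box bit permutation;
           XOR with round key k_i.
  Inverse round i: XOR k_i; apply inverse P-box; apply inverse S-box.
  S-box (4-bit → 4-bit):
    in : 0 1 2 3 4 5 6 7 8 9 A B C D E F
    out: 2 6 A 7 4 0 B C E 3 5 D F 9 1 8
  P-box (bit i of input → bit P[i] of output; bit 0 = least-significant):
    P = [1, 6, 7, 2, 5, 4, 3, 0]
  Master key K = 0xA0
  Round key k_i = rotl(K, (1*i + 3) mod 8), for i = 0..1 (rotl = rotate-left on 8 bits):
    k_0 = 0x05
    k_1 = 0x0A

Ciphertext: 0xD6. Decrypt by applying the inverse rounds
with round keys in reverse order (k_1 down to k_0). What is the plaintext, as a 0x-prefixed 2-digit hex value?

0x8F

s_0 = ciphertext = 0xD6
s_1 = InvRound(s_0, k_1) = 0x18
s_2 = InvRound(s_1, k_0) = 0x8F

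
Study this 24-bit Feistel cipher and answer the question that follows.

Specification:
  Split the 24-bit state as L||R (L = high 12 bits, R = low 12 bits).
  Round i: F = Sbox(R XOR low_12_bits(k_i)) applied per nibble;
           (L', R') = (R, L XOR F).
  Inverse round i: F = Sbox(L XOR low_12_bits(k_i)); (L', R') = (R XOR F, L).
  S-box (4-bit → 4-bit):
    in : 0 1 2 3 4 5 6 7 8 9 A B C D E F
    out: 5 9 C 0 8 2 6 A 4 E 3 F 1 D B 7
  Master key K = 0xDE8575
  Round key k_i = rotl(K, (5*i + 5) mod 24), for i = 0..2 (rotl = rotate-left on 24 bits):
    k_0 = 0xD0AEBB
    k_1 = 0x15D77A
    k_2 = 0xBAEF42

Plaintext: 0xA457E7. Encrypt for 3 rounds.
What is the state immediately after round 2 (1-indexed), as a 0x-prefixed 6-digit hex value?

0x46477C

s_0 = plaintext = 0xA457E7
s_1 = Round(s_0, k_0) = 0x7E7464
s_2 = Round(s_1, k_1) = 0x46477C
s_3 = Round(s_2, k_2) = 0x77C06F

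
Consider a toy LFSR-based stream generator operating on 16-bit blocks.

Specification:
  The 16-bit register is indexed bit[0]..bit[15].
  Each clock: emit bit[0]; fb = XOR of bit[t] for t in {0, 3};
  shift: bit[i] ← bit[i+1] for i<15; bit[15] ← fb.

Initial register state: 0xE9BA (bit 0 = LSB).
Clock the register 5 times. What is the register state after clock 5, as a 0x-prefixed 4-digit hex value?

reg_0 = 0xE9BA
clock 1: out=0, reg = 0xF4DD
clock 2: out=1, reg = 0x7A6E
clock 3: out=0, reg = 0xBD37
clock 4: out=1, reg = 0xDE9B
clock 5: out=1, reg = 0x6F4D

0x6F4D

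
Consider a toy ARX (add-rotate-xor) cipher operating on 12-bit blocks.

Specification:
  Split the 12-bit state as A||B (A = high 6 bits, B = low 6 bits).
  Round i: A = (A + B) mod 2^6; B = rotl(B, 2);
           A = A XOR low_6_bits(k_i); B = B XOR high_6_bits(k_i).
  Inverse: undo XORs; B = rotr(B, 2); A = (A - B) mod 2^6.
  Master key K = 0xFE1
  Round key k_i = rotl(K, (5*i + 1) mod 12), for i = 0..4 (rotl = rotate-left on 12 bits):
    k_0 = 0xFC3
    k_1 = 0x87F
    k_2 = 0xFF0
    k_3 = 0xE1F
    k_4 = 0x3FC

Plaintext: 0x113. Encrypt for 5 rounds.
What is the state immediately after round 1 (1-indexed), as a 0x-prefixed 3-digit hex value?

0x532

s_0 = plaintext = 0x113
s_1 = Round(s_0, k_0) = 0x532
s_2 = Round(s_1, k_1) = 0xE6A
s_3 = Round(s_2, k_2) = 0x4D5
s_4 = Round(s_3, k_3) = 0xDED
s_5 = Round(s_4, k_4) = 0x639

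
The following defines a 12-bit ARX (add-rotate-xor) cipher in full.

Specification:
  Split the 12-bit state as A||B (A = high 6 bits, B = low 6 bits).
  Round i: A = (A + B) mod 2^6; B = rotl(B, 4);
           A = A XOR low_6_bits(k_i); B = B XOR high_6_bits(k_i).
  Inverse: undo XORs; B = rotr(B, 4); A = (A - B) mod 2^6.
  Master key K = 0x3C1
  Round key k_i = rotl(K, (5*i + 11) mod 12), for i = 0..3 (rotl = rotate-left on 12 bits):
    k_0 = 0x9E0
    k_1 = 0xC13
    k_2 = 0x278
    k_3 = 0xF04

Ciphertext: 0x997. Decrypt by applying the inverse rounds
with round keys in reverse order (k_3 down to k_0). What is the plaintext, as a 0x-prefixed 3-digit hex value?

0xBB5

s_0 = ciphertext = 0x997
s_1 = InvRound(s_0, k_3) = 0xD2E
s_2 = InvRound(s_1, k_2) = 0xB9E
s_3 = InvRound(s_2, k_1) = 0x0FA
s_4 = InvRound(s_3, k_0) = 0xBB5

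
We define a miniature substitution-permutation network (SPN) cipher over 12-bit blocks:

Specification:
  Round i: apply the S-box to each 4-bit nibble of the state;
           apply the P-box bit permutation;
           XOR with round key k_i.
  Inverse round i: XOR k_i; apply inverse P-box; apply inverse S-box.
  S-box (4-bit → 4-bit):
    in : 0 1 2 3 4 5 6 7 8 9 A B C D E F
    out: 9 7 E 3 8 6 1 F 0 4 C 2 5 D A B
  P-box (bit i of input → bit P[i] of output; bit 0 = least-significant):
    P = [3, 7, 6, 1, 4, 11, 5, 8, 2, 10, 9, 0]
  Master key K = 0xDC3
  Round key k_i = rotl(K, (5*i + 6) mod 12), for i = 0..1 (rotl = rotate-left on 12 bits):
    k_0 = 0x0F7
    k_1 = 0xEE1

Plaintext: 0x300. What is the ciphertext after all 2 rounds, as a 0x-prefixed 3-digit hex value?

s_0 = plaintext = 0x300
s_1 = Round(s_0, k_0) = 0x5E9
s_2 = Round(s_1, k_1) = 0x1A1

0x1A1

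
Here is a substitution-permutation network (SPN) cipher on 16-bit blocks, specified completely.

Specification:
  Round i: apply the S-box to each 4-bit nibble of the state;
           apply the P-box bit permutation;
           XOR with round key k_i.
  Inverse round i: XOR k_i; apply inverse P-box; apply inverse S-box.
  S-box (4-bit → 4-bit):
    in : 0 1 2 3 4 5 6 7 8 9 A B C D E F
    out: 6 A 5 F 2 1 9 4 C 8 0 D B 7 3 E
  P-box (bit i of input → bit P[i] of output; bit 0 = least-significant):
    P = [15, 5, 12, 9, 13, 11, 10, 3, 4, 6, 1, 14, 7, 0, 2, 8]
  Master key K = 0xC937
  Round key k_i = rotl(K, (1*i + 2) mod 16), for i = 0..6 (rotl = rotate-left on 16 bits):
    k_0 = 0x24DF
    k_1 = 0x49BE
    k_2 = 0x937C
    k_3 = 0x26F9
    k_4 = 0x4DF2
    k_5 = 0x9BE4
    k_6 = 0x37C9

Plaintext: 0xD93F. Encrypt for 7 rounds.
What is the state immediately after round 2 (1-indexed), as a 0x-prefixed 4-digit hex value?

s_0 = plaintext = 0xD93F
s_1 = Round(s_0, k_0) = 0x5A72
s_2 = Round(s_1, k_1) = 0xDD3E
s_3 = Round(s_2, k_2) = 0x3F83
s_4 = Round(s_3, k_3) = 0xF116
s_5 = Round(s_4, k_4) = 0x86BF
s_6 = Round(s_5, k_5) = 0xECD8
s_7 = Round(s_6, k_6) = 0x4918

0xDD3E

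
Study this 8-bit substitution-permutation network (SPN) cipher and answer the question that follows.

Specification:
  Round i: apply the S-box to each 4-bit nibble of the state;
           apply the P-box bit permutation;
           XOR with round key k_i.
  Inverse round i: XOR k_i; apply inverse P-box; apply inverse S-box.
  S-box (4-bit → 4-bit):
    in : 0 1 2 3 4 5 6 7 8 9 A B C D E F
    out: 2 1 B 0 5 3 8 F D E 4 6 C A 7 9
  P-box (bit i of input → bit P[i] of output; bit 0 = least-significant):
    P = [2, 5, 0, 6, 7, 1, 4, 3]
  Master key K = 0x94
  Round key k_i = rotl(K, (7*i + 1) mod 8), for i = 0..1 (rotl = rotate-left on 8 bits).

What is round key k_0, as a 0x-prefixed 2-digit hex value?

K = 0x94
k_0 = rotl(K, (7*0+1) mod 8) = rotl(K, 1) = 0x29

0x29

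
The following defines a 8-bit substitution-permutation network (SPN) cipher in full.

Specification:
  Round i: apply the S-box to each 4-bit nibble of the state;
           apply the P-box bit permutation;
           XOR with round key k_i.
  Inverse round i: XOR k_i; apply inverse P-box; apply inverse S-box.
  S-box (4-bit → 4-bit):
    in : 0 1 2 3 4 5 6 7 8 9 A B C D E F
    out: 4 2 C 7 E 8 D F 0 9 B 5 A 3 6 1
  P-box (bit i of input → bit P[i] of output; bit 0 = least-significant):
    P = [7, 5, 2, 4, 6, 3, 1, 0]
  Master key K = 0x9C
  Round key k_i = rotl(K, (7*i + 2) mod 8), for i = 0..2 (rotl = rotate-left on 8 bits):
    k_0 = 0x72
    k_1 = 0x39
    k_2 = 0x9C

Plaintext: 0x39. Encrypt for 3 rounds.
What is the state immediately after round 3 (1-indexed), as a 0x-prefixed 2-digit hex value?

s_0 = plaintext = 0x39
s_1 = Round(s_0, k_0) = 0xA8
s_2 = Round(s_1, k_1) = 0x70
s_3 = Round(s_2, k_2) = 0xD3

0xD3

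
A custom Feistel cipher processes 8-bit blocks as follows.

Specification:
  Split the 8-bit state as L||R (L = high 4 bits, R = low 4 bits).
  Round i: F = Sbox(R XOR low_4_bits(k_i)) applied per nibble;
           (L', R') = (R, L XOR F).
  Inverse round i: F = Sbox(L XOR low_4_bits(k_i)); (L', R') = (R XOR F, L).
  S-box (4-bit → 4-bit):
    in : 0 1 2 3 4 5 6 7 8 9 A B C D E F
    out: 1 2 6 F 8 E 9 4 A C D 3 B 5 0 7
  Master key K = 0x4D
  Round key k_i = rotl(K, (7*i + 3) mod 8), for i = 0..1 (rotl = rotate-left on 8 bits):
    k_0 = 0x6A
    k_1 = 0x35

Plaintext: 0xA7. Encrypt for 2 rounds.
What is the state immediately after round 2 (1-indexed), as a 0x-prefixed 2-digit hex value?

0xFA

s_0 = plaintext = 0xA7
s_1 = Round(s_0, k_0) = 0x7F
s_2 = Round(s_1, k_1) = 0xFA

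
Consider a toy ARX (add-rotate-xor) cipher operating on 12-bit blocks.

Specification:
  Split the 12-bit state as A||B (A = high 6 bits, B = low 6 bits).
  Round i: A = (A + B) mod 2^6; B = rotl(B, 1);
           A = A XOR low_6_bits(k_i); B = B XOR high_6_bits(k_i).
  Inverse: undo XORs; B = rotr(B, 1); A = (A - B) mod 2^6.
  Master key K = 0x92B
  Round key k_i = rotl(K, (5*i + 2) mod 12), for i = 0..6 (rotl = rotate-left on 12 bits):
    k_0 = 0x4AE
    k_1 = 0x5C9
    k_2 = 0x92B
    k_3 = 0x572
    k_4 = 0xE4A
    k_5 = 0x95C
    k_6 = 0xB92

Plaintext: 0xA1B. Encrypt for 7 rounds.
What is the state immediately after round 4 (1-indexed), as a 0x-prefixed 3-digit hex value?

s_0 = plaintext = 0xA1B
s_1 = Round(s_0, k_0) = 0xB64
s_2 = Round(s_1, k_1) = 0x61E
s_3 = Round(s_2, k_2) = 0x758
s_4 = Round(s_3, k_3) = 0x1E5
s_5 = Round(s_4, k_4) = 0x9B2
s_6 = Round(s_5, k_5) = 0x100
s_7 = Round(s_6, k_6) = 0x5AE

0x1E5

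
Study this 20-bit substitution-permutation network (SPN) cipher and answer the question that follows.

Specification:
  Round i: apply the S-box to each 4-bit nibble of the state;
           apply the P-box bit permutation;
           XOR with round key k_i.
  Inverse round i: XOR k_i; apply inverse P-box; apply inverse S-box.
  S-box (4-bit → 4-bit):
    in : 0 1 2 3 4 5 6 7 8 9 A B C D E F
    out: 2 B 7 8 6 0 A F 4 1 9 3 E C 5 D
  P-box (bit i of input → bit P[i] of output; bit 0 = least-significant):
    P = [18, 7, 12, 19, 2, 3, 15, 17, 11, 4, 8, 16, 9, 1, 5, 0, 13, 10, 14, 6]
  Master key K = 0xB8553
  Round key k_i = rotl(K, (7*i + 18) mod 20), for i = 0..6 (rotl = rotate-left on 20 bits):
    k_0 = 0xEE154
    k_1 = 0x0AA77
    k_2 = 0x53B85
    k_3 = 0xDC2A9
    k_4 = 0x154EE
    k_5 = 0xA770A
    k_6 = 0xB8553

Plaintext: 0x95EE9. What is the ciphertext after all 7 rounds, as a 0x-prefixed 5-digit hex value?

0x8F148

s_0 = plaintext = 0x95EE9
s_1 = Round(s_0, k_0) = 0xA4850
s_2 = Round(s_1, k_1) = 0x08B95
s_3 = Round(s_2, k_2) = 0x537B1
s_4 = Round(s_3, k_3) = 0x0CB34
s_5 = Round(s_4, k_4) = 0x3485D
s_6 = Round(s_5, k_5) = 0x26668
s_7 = Round(s_6, k_6) = 0x8F148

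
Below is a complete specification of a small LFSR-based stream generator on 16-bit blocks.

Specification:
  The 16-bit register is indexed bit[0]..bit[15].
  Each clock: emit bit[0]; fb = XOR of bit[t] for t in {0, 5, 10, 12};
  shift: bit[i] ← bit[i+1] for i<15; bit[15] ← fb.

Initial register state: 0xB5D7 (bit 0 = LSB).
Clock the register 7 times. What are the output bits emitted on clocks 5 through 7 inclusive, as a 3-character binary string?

reg_0 = 0xB5D7
clock 1: out=1, reg = 0xDAEB
clock 2: out=1, reg = 0xED75
clock 3: out=1, reg = 0xF6BA
clock 4: out=0, reg = 0xFB5D
clock 5: out=1, reg = 0x7DAE
clock 6: out=0, reg = 0xBED7
clock 7: out=1, reg = 0xDF6B

101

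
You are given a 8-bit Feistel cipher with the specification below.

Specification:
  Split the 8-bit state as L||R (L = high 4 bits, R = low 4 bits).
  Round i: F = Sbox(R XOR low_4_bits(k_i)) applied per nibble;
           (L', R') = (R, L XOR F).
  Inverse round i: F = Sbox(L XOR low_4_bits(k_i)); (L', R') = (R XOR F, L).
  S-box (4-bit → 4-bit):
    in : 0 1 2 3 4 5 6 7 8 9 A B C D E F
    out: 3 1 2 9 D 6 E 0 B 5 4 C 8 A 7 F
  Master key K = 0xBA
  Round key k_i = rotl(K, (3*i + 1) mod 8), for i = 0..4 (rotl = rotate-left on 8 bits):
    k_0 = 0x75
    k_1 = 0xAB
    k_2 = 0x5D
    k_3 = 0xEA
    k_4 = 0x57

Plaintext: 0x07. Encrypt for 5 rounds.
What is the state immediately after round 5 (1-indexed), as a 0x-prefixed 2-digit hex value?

s_0 = plaintext = 0x07
s_1 = Round(s_0, k_0) = 0x72
s_2 = Round(s_1, k_1) = 0x22
s_3 = Round(s_2, k_2) = 0x2D
s_4 = Round(s_3, k_3) = 0xD2
s_5 = Round(s_4, k_4) = 0x2B

0x2B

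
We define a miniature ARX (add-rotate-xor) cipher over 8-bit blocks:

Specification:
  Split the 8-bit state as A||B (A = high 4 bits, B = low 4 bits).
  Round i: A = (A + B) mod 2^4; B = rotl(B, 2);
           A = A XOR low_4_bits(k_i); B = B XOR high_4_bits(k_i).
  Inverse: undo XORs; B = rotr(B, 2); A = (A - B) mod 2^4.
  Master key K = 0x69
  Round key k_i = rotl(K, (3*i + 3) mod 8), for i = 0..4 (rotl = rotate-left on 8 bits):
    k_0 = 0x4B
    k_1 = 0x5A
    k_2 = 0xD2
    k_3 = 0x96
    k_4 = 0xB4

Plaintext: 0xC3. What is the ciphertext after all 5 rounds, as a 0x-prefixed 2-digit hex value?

0x6D

s_0 = plaintext = 0xC3
s_1 = Round(s_0, k_0) = 0x48
s_2 = Round(s_1, k_1) = 0x67
s_3 = Round(s_2, k_2) = 0xF0
s_4 = Round(s_3, k_3) = 0x99
s_5 = Round(s_4, k_4) = 0x6D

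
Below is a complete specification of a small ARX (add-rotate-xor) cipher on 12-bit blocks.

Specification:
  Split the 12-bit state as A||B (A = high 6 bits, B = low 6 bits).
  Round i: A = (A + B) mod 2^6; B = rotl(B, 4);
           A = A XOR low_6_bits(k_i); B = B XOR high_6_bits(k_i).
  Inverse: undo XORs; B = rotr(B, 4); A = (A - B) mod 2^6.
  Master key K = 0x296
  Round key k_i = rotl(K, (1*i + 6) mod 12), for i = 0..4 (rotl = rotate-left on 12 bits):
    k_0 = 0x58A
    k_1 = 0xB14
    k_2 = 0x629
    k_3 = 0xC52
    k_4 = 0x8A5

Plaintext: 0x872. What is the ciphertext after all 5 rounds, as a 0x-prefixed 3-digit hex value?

s_0 = plaintext = 0x872
s_1 = Round(s_0, k_0) = 0x67A
s_2 = Round(s_1, k_1) = 0x1C2
s_3 = Round(s_2, k_2) = 0x838
s_4 = Round(s_3, k_3) = 0x2BF
s_5 = Round(s_4, k_4) = 0xB1D

0xB1D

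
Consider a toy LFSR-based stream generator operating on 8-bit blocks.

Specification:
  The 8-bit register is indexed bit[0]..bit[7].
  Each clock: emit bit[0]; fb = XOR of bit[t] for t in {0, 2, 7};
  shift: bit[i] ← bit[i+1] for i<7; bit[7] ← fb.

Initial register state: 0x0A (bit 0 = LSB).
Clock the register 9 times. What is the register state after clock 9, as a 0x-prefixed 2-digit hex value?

reg_0 = 0x0A
clock 1: out=0, reg = 0x05
clock 2: out=1, reg = 0x02
clock 3: out=0, reg = 0x01
clock 4: out=1, reg = 0x80
clock 5: out=0, reg = 0xC0
clock 6: out=0, reg = 0xE0
clock 7: out=0, reg = 0xF0
clock 8: out=0, reg = 0xF8
clock 9: out=0, reg = 0xFC

0xFC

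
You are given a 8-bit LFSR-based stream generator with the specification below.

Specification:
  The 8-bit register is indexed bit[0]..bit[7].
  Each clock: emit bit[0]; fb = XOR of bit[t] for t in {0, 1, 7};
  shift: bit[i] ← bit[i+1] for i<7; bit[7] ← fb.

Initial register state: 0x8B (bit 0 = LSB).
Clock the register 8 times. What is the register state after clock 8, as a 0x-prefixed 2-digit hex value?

reg_0 = 0x8B
clock 1: out=1, reg = 0xC5
clock 2: out=1, reg = 0x62
clock 3: out=0, reg = 0xB1
clock 4: out=1, reg = 0x58
clock 5: out=0, reg = 0x2C
clock 6: out=0, reg = 0x16
clock 7: out=0, reg = 0x8B
clock 8: out=1, reg = 0xC5

0xC5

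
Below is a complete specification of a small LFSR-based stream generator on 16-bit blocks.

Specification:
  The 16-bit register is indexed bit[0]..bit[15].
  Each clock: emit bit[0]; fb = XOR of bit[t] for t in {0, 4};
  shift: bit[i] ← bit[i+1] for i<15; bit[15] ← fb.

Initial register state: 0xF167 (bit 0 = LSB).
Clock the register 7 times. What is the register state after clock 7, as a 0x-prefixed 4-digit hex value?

reg_0 = 0xF167
clock 1: out=1, reg = 0xF8B3
clock 2: out=1, reg = 0x7C59
clock 3: out=1, reg = 0x3E2C
clock 4: out=0, reg = 0x1F16
clock 5: out=0, reg = 0x8F8B
clock 6: out=1, reg = 0xC7C5
clock 7: out=1, reg = 0xE3E2

0xE3E2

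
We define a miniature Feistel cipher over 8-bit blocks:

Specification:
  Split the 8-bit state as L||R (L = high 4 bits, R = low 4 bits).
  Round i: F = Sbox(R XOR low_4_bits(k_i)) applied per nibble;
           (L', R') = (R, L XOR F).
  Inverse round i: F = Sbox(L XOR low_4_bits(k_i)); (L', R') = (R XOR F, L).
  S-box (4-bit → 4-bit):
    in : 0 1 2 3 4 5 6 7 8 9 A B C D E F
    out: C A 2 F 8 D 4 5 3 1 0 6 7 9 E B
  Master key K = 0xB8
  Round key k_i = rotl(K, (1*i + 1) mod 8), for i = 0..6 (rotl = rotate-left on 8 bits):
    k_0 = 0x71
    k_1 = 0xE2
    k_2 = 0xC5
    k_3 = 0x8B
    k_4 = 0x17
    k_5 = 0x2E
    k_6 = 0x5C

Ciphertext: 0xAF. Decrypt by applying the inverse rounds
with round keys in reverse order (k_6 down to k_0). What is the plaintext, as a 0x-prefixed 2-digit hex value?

0x83

s_0 = ciphertext = 0xAF
s_1 = InvRound(s_0, k_6) = 0xBA
s_2 = InvRound(s_1, k_5) = 0x7B
s_3 = InvRound(s_2, k_4) = 0x77
s_4 = InvRound(s_3, k_3) = 0x07
s_5 = InvRound(s_4, k_2) = 0xA0
s_6 = InvRound(s_5, k_1) = 0x3A
s_7 = InvRound(s_6, k_0) = 0x83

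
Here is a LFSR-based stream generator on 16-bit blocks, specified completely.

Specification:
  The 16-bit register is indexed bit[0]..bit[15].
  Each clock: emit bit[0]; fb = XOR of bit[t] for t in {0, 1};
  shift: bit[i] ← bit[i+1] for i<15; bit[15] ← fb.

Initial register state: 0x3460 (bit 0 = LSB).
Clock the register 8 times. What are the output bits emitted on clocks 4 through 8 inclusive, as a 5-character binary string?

reg_0 = 0x3460
clock 1: out=0, reg = 0x1A30
clock 2: out=0, reg = 0x0D18
clock 3: out=0, reg = 0x068C
clock 4: out=0, reg = 0x0346
clock 5: out=0, reg = 0x81A3
clock 6: out=1, reg = 0x40D1
clock 7: out=1, reg = 0xA068
clock 8: out=0, reg = 0x5034

00110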